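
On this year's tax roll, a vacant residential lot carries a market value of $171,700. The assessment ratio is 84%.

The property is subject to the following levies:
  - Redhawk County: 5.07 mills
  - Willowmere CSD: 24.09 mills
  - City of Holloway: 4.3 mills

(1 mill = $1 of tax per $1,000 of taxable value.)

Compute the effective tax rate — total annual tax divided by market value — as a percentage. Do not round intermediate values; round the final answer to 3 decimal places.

Assessed value = $171,700 × 0.84 = $144,228
Redhawk County: $144,228 × 0.00507 = $731.23596
Willowmere CSD: $144,228 × 0.02409 = $3,474.45252
City of Holloway: $144,228 × 0.0043 = $620.1804
Total tax = $4,825.86888
Effective rate = $4,825.86888 ÷ $171,700 = 2.811% of market value

2.811%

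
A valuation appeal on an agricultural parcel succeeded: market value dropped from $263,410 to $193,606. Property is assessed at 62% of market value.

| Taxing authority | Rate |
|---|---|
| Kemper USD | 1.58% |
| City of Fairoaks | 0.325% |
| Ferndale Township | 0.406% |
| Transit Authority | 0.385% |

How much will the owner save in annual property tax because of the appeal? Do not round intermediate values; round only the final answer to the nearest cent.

$1,166.79

Old assessed value = $263,410 × 0.62 = $163,314.2
New assessed value = $193,606 × 0.62 = $120,035.72
Combined rate = 0.0158 + 0.00325 + 0.00406 + 0.00385 = 0.02696
Old tax = $163,314.2 × 0.02696 = $4,402.950832
New tax = $120,035.72 × 0.02696 = $3,236.1630112
Reduction = $4,402.950832 − $3,236.1630112 = $1,166.7878208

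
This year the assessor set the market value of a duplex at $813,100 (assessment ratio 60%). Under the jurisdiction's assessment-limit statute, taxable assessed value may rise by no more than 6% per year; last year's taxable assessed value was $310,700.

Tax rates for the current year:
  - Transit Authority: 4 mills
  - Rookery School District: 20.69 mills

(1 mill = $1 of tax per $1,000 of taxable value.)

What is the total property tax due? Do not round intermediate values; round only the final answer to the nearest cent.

Uncapped assessed value = $813,100 × 0.6 = $487,860
Cap limit = $310,700 × 1.06 = $329,342
Taxable assessed value = min($487,860, $329,342) = $329,342 (cap binds)
Transit Authority: $329,342 × 0.004 = $1,317.368
Rookery School District: $329,342 × 0.02069 = $6,814.08598
Total = $8,131.45398

$8,131.45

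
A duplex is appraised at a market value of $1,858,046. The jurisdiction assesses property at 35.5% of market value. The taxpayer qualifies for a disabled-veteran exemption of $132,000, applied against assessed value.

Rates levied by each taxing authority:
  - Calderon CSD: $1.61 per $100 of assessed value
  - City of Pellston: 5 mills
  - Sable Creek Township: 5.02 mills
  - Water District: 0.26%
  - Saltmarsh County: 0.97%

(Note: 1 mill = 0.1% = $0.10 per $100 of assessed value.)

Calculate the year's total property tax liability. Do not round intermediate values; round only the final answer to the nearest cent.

$20,270.64

Assessed value = $1,858,046 × 0.355 = $659,606.33
Taxable value = $659,606.33 − $132,000 = $527,606.33
Calderon CSD: $527,606.33 × 0.0161 = $8,494.461913
City of Pellston: $527,606.33 × 0.005 = $2,638.03165
Sable Creek Township: $527,606.33 × 0.00502 = $2,648.5837766
Water District: $527,606.33 × 0.0026 = $1,371.776458
Saltmarsh County: $527,606.33 × 0.0097 = $5,117.781401
Total = $20,270.6351986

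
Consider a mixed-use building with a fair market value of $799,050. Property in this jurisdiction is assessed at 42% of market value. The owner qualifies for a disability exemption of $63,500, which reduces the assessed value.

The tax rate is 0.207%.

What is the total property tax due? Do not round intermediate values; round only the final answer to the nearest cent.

Assessed value = $799,050 × 0.42 = $335,601
Taxable value = $335,601 − $63,500 = $272,101
Tax = $272,101 × 0.00207 = $563.24907

$563.25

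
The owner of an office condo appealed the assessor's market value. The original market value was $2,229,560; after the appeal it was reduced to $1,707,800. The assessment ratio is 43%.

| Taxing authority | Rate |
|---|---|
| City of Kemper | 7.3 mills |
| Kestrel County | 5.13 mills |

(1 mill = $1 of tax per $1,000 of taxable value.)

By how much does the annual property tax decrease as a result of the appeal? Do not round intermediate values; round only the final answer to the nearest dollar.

$2,789

Old assessed value = $2,229,560 × 0.43 = $958,710.8
New assessed value = $1,707,800 × 0.43 = $734,354
Combined rate = 0.0073 + 0.00513 = 0.01243
Old tax = $958,710.8 × 0.01243 = $11,916.775244
New tax = $734,354 × 0.01243 = $9,128.02022
Reduction = $11,916.775244 − $9,128.02022 = $2,788.755024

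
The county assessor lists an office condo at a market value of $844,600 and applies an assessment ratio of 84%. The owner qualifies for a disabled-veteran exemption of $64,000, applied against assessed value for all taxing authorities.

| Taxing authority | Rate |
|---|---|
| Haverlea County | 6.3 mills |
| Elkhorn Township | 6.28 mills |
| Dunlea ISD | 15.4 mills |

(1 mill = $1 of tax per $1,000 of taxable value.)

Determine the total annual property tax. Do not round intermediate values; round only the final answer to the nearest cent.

Assessed value = $844,600 × 0.84 = $709,464
Taxable value = $709,464 − $64,000 = $645,464
Haverlea County: $645,464 × 0.0063 = $4,066.4232
Elkhorn Township: $645,464 × 0.00628 = $4,053.51392
Dunlea ISD: $645,464 × 0.0154 = $9,940.1456
Total = $4,066.4232 + $4,053.51392 + $9,940.1456 = $18,060.08272

$18,060.08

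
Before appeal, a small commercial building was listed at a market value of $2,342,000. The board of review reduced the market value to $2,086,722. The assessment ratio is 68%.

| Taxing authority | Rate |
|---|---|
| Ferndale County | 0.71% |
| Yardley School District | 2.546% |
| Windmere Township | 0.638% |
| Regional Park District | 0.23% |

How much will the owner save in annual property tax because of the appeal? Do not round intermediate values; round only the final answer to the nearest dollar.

Old assessed value = $2,342,000 × 0.68 = $1,592,560
New assessed value = $2,086,722 × 0.68 = $1,418,970.96
Combined rate = 0.0071 + 0.02546 + 0.00638 + 0.0023 = 0.04124
Old tax = $1,592,560 × 0.04124 = $65,677.1744
New tax = $1,418,970.96 × 0.04124 = $58,518.3623904
Reduction = $65,677.1744 − $58,518.3623904 = $7,158.8120096

$7,159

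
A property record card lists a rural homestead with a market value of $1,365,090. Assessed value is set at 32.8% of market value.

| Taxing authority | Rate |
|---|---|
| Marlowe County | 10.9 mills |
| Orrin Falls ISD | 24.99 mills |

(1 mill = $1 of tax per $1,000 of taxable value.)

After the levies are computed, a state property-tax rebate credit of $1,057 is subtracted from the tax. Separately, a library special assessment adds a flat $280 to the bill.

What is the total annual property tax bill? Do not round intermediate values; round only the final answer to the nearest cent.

$15,292.73

Assessed value = $1,365,090 × 0.328 = $447,749.52
Marlowe County: $447,749.52 × 0.0109 = $4,880.469768
Orrin Falls ISD: $447,749.52 × 0.02499 = $11,189.2605048
Levies subtotal = $16,069.7302728
After credit = $16,069.7302728 − $1,057 = $15,012.7302728
Total = $15,012.7302728 + $280 = $15,292.7302728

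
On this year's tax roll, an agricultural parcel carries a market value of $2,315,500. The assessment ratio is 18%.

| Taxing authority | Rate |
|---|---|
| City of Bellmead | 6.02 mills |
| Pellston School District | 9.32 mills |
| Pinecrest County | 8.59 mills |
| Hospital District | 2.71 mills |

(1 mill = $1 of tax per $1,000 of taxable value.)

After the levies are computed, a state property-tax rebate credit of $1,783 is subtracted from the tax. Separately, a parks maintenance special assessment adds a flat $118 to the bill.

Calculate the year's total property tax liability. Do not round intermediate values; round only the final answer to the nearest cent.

Assessed value = $2,315,500 × 0.18 = $416,790
City of Bellmead: $416,790 × 0.00602 = $2,509.0758
Pellston School District: $416,790 × 0.00932 = $3,884.4828
Pinecrest County: $416,790 × 0.00859 = $3,580.2261
Hospital District: $416,790 × 0.00271 = $1,129.5009
Levies subtotal = $11,103.2856
After credit = $11,103.2856 − $1,783 = $9,320.2856
Total = $9,320.2856 + $118 = $9,438.2856

$9,438.29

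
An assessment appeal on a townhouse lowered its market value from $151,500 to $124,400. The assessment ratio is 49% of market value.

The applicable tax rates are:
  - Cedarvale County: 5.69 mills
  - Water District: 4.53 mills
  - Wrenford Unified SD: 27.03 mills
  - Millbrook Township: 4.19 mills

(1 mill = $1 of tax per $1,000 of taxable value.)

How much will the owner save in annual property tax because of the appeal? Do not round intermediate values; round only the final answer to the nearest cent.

$550.28

Old assessed value = $151,500 × 0.49 = $74,235
New assessed value = $124,400 × 0.49 = $60,956
Combined rate = 0.00569 + 0.00453 + 0.02703 + 0.00419 = 0.04144
Old tax = $74,235 × 0.04144 = $3,076.2984
New tax = $60,956 × 0.04144 = $2,526.01664
Reduction = $3,076.2984 − $2,526.01664 = $550.28176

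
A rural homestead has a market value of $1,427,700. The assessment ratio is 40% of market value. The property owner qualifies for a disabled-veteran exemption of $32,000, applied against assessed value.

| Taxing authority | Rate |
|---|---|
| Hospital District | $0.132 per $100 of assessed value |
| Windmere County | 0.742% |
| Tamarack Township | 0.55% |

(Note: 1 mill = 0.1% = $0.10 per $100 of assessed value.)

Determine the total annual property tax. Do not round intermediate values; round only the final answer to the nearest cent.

Assessed value = $1,427,700 × 0.4 = $571,080
Taxable value = $571,080 − $32,000 = $539,080
Hospital District: $539,080 × 0.00132 = $711.5856
Windmere County: $539,080 × 0.00742 = $3,999.9736
Tamarack Township: $539,080 × 0.0055 = $2,964.94
Total = $7,676.4992

$7,676.50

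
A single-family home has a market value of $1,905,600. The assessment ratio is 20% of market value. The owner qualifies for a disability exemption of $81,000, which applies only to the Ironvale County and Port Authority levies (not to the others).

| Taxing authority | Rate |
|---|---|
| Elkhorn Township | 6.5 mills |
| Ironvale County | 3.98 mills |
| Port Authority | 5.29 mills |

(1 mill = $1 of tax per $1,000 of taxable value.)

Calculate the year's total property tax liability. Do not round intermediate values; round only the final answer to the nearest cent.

$5,259.39

Assessed value = $1,905,600 × 0.2 = $381,120
Elkhorn Township: $381,120 × 0.0065 = $2,477.28
Ironvale County: ($381,120 − $81,000) × 0.00398 = $300,120 × 0.00398 = $1,194.4776
Port Authority: ($381,120 − $81,000) × 0.00529 = $300,120 × 0.00529 = $1,587.6348
Total = $5,259.3924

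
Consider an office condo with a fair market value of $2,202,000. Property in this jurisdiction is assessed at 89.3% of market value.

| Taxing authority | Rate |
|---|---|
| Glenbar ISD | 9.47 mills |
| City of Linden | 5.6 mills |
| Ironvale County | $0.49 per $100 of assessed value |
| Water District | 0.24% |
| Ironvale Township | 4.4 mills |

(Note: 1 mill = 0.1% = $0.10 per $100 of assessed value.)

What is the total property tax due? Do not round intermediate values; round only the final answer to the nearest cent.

$52,640.15

Assessed value = $2,202,000 × 0.893 = $1,966,386
Glenbar ISD: $1,966,386 × 0.00947 = $18,621.67542
City of Linden: $1,966,386 × 0.0056 = $11,011.7616
Ironvale County: $1,966,386 × 0.0049 = $9,635.2914
Water District: $1,966,386 × 0.0024 = $4,719.3264
Ironvale Township: $1,966,386 × 0.0044 = $8,652.0984
Total = $52,640.15322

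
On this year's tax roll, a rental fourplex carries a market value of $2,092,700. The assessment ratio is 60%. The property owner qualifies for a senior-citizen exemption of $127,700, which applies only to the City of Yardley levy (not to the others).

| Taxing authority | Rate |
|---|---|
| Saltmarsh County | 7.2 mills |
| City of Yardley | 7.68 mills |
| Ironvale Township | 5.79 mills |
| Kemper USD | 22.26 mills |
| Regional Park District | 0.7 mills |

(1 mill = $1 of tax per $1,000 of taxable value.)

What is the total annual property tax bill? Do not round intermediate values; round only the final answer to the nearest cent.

Assessed value = $2,092,700 × 0.6 = $1,255,620
Saltmarsh County: $1,255,620 × 0.0072 = $9,040.464
City of Yardley: ($1,255,620 − $127,700) × 0.00768 = $1,127,920 × 0.00768 = $8,662.4256
Ironvale Township: $1,255,620 × 0.00579 = $7,270.0398
Kemper USD: $1,255,620 × 0.02226 = $27,950.1012
Regional Park District: $1,255,620 × 0.0007 = $878.934
Total = $53,801.9646

$53,801.96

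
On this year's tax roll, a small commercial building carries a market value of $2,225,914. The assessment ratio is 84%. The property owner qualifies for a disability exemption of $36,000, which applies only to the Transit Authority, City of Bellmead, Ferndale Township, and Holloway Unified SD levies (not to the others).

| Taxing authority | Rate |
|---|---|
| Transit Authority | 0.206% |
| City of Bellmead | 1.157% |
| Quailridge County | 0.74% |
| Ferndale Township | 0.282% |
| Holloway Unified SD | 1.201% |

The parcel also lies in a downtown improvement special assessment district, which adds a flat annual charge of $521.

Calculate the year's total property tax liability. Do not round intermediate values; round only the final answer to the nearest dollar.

$66,546

Assessed value = $2,225,914 × 0.84 = $1,869,767.76
Transit Authority: ($1,869,767.76 − $36,000) × 0.00206 = $1,833,767.76 × 0.00206 = $3,777.5615856
City of Bellmead: ($1,869,767.76 − $36,000) × 0.01157 = $1,833,767.76 × 0.01157 = $21,216.6929832
Quailridge County: $1,869,767.76 × 0.0074 = $13,836.281424
Ferndale Township: ($1,869,767.76 − $36,000) × 0.00282 = $1,833,767.76 × 0.00282 = $5,171.2250832
Holloway Unified SD: ($1,869,767.76 − $36,000) × 0.01201 = $1,833,767.76 × 0.01201 = $22,023.5507976
Levies subtotal = $66,025.3118736
Total = $66,025.3118736 + $521 = $66,546.3118736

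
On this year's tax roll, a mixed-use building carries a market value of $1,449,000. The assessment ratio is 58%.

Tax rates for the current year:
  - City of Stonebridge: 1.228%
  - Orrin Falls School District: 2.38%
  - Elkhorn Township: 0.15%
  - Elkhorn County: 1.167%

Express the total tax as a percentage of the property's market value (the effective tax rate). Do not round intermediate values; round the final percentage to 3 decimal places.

2.857%

Assessed value = $1,449,000 × 0.58 = $840,420
City of Stonebridge: $840,420 × 0.01228 = $10,320.3576
Orrin Falls School District: $840,420 × 0.0238 = $20,001.996
Elkhorn Township: $840,420 × 0.0015 = $1,260.63
Elkhorn County: $840,420 × 0.01167 = $9,807.7014
Total tax = $41,390.685
Effective rate = $41,390.685 ÷ $1,449,000 = 2.857% of market value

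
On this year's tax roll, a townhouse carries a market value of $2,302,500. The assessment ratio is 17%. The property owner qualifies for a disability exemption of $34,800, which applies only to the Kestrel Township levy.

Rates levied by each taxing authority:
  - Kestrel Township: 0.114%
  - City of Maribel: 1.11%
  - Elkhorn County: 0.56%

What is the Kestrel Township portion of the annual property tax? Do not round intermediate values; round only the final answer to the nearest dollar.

Assessed value = $2,302,500 × 0.17 = $391,425
Kestrel Township taxable value = $391,425 − $34,800 = $356,625
Kestrel Township levy = $356,625 × 0.00114 = $406.5525

$407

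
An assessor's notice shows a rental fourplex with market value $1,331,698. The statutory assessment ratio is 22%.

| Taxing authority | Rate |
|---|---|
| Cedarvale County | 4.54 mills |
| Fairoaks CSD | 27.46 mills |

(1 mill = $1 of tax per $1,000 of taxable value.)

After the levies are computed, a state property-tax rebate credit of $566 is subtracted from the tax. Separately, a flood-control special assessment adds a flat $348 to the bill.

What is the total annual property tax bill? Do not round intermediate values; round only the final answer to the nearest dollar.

$9,157

Assessed value = $1,331,698 × 0.22 = $292,973.56
Cedarvale County: $292,973.56 × 0.00454 = $1,330.0999624
Fairoaks CSD: $292,973.56 × 0.02746 = $8,045.0539576
Levies subtotal = $9,375.15392
After credit = $9,375.15392 − $566 = $8,809.15392
Total = $8,809.15392 + $348 = $9,157.15392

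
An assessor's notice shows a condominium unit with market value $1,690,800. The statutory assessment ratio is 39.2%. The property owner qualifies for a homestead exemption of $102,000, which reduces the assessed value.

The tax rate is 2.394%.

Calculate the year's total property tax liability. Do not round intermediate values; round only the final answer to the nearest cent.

$13,425.40

Assessed value = $1,690,800 × 0.392 = $662,793.6
Taxable value = $662,793.6 − $102,000 = $560,793.6
Tax = $560,793.6 × 0.02394 = $13,425.398784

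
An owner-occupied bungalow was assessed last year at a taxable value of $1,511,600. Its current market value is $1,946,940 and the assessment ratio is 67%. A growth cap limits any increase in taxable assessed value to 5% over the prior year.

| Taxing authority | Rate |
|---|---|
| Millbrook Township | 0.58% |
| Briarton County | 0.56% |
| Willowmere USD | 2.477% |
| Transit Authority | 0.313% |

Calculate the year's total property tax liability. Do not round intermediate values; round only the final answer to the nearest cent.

$51,264.88

Uncapped assessed value = $1,946,940 × 0.67 = $1,304,449.8
Cap limit = $1,511,600 × 1.05 = $1,587,180
Taxable assessed value = min($1,304,449.8, $1,587,180) = $1,304,449.8 (cap does not bind)
Millbrook Township: $1,304,449.8 × 0.0058 = $7,565.80884
Briarton County: $1,304,449.8 × 0.0056 = $7,304.91888
Willowmere USD: $1,304,449.8 × 0.02477 = $32,311.221546
Transit Authority: $1,304,449.8 × 0.00313 = $4,082.927874
Total = $51,264.87714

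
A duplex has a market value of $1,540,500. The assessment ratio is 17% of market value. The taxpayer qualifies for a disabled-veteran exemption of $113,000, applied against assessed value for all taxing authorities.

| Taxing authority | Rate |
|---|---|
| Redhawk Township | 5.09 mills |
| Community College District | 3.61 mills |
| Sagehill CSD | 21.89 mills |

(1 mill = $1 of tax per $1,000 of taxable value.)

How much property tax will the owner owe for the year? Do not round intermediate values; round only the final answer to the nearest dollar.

Assessed value = $1,540,500 × 0.17 = $261,885
Taxable value = $261,885 − $113,000 = $148,885
Redhawk Township: $148,885 × 0.00509 = $757.82465
Community College District: $148,885 × 0.00361 = $537.47485
Sagehill CSD: $148,885 × 0.02189 = $3,259.09265
Total = $757.82465 + $537.47485 + $3,259.09265 = $4,554.39215

$4,554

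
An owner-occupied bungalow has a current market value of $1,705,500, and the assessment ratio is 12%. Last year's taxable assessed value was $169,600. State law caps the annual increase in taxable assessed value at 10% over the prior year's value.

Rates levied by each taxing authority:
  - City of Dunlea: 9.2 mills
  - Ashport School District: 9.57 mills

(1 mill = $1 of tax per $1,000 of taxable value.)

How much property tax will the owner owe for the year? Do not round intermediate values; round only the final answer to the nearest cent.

Uncapped assessed value = $1,705,500 × 0.12 = $204,660
Cap limit = $169,600 × 1.1 = $186,560
Taxable assessed value = min($204,660, $186,560) = $186,560 (cap binds)
City of Dunlea: $186,560 × 0.0092 = $1,716.352
Ashport School District: $186,560 × 0.00957 = $1,785.3792
Total = $3,501.7312

$3,501.73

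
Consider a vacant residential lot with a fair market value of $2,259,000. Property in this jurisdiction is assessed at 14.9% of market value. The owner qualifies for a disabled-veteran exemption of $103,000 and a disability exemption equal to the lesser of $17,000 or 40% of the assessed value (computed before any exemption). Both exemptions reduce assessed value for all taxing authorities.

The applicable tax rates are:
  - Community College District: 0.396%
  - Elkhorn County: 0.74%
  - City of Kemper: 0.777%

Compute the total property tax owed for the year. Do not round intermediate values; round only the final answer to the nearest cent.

$4,143.39

Assessed value = $2,259,000 × 0.149 = $336,591
Disability exemption = min($17,000, 40% × $336,591) = min($17,000, $134,636.4) = $17,000 (dollar cap binds)
Taxable value = $336,591 − $103,000 − $17,000 = $216,591
Community College District: $216,591 × 0.00396 = $857.70036
Elkhorn County: $216,591 × 0.0074 = $1,602.7734
City of Kemper: $216,591 × 0.00777 = $1,682.91207
Total = $4,143.38583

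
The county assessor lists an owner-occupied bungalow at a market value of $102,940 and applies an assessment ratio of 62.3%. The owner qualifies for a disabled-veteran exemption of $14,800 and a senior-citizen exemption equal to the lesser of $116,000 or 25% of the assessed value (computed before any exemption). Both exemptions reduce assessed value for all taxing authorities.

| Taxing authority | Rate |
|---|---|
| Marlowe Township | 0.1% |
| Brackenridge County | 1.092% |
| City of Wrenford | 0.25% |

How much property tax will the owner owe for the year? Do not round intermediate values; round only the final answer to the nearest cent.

Assessed value = $102,940 × 0.623 = $64,131.62
Senior-citizen exemption = min($116,000, 25% × $64,131.62) = min($116,000, $16,032.905) = $16,032.905 (percentage binds)
Taxable value = $64,131.62 − $14,800 − $16,032.905 = $33,298.715
Marlowe Township: $33,298.715 × 0.001 = $33.298715
Brackenridge County: $33,298.715 × 0.01092 = $363.6219678
City of Wrenford: $33,298.715 × 0.0025 = $83.2467875
Total = $480.1674703

$480.17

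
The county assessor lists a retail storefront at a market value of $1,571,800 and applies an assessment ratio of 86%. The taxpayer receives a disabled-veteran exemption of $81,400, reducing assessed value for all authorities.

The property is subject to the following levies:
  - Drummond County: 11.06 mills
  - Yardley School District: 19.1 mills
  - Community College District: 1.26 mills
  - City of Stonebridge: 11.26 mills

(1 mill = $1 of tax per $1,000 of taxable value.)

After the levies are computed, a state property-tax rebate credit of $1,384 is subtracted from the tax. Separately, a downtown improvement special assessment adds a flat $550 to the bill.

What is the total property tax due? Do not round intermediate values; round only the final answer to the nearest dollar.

$53,384

Assessed value = $1,571,800 × 0.86 = $1,351,748
Taxable value = $1,351,748 − $81,400 = $1,270,348
Drummond County: $1,270,348 × 0.01106 = $14,050.04888
Yardley School District: $1,270,348 × 0.0191 = $24,263.6468
Community College District: $1,270,348 × 0.00126 = $1,600.63848
City of Stonebridge: $1,270,348 × 0.01126 = $14,304.11848
Levies subtotal = $54,218.45264
After credit = $54,218.45264 − $1,384 = $52,834.45264
Total = $52,834.45264 + $550 = $53,384.45264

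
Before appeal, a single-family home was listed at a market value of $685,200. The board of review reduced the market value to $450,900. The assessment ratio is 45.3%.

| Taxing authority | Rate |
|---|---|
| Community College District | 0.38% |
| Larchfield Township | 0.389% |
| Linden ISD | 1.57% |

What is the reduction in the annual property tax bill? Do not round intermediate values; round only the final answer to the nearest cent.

$2,482.57

Old assessed value = $685,200 × 0.453 = $310,395.6
New assessed value = $450,900 × 0.453 = $204,257.7
Combined rate = 0.0038 + 0.00389 + 0.0157 = 0.02339
Old tax = $310,395.6 × 0.02339 = $7,260.153084
New tax = $204,257.7 × 0.02339 = $4,777.587603
Reduction = $7,260.153084 − $4,777.587603 = $2,482.565481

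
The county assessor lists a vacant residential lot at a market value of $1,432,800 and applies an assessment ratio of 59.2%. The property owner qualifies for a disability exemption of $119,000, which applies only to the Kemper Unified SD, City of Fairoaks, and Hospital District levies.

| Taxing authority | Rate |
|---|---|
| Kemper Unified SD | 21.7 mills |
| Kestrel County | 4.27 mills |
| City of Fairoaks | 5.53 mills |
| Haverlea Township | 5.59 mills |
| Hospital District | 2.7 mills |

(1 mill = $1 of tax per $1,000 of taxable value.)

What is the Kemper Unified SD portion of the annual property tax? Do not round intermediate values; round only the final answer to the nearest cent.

$15,824.02

Assessed value = $1,432,800 × 0.592 = $848,217.6
Kemper Unified SD taxable value = $848,217.6 − $119,000 = $729,217.6
Kemper Unified SD levy = $729,217.6 × 0.0217 = $15,824.02192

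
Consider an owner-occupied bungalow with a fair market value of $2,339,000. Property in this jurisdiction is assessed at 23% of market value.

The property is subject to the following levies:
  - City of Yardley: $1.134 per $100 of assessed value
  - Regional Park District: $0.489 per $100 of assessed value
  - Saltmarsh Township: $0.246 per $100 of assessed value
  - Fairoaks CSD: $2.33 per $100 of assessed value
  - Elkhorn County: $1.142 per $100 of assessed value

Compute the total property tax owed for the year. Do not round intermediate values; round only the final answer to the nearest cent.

Assessed value = $2,339,000 × 0.23 = $537,970
City of Yardley: $537,970 × 0.01134 = $6,100.5798
Regional Park District: $537,970 × 0.00489 = $2,630.6733
Saltmarsh Township: $537,970 × 0.00246 = $1,323.4062
Fairoaks CSD: $537,970 × 0.0233 = $12,534.701
Elkhorn County: $537,970 × 0.01142 = $6,143.6174
Total = $6,100.5798 + $2,630.6733 + $1,323.4062 + $12,534.701 + $6,143.6174 = $28,732.9777

$28,732.98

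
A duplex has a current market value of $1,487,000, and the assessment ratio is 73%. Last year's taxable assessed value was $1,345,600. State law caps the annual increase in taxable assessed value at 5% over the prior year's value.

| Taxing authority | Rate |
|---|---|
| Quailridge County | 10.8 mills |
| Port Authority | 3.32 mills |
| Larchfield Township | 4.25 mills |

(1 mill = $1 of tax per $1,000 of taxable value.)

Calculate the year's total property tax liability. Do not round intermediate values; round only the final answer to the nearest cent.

$19,940.82

Uncapped assessed value = $1,487,000 × 0.73 = $1,085,510
Cap limit = $1,345,600 × 1.05 = $1,412,880
Taxable assessed value = min($1,085,510, $1,412,880) = $1,085,510 (cap does not bind)
Quailridge County: $1,085,510 × 0.0108 = $11,723.508
Port Authority: $1,085,510 × 0.00332 = $3,603.8932
Larchfield Township: $1,085,510 × 0.00425 = $4,613.4175
Total = $19,940.8187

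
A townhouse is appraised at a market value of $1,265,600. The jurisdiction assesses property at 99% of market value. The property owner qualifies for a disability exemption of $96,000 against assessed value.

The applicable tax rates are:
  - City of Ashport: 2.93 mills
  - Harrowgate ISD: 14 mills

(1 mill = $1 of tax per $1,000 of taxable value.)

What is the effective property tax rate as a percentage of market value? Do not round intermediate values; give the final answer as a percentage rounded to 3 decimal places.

1.548%

Assessed value = $1,265,600 × 0.99 = $1,252,944
Taxable value = $1,252,944 − $96,000 = $1,156,944
City of Ashport: $1,156,944 × 0.00293 = $3,389.84592
Harrowgate ISD: $1,156,944 × 0.014 = $16,197.216
Total tax = $19,587.06192
Effective rate = $19,587.06192 ÷ $1,265,600 = 1.548% of market value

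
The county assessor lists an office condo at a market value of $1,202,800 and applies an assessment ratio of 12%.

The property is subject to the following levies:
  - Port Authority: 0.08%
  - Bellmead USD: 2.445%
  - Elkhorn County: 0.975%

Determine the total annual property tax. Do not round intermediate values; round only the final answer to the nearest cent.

Assessed value = $1,202,800 × 0.12 = $144,336
Port Authority: $144,336 × 0.0008 = $115.4688
Bellmead USD: $144,336 × 0.02445 = $3,529.0152
Elkhorn County: $144,336 × 0.00975 = $1,407.276
Total = $115.4688 + $3,529.0152 + $1,407.276 = $5,051.76

$5,051.76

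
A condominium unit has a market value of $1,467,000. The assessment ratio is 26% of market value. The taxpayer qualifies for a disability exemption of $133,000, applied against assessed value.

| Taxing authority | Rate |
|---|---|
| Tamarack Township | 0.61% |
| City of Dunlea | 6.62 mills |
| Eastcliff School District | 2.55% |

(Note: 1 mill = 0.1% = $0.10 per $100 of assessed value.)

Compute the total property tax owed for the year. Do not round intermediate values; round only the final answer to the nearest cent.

$9,494.61

Assessed value = $1,467,000 × 0.26 = $381,420
Taxable value = $381,420 − $133,000 = $248,420
Tamarack Township: $248,420 × 0.0061 = $1,515.362
City of Dunlea: $248,420 × 0.00662 = $1,644.5404
Eastcliff School District: $248,420 × 0.0255 = $6,334.71
Total = $9,494.6124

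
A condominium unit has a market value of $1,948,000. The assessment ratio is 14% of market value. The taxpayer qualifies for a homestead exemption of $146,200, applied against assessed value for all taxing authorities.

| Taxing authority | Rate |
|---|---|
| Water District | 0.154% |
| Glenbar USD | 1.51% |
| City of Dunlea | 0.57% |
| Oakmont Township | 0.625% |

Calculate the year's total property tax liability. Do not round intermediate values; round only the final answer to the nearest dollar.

Assessed value = $1,948,000 × 0.14 = $272,720
Taxable value = $272,720 − $146,200 = $126,520
Water District: $126,520 × 0.00154 = $194.8408
Glenbar USD: $126,520 × 0.0151 = $1,910.452
City of Dunlea: $126,520 × 0.0057 = $721.164
Oakmont Township: $126,520 × 0.00625 = $790.75
Total = $194.8408 + $1,910.452 + $721.164 + $790.75 = $3,617.2068

$3,617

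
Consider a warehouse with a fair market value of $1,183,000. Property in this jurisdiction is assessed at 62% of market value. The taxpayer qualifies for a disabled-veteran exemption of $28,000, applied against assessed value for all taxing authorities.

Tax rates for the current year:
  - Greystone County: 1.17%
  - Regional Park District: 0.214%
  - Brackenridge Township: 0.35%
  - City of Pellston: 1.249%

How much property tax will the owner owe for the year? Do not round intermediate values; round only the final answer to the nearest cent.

$21,043.87

Assessed value = $1,183,000 × 0.62 = $733,460
Taxable value = $733,460 − $28,000 = $705,460
Greystone County: $705,460 × 0.0117 = $8,253.882
Regional Park District: $705,460 × 0.00214 = $1,509.6844
Brackenridge Township: $705,460 × 0.0035 = $2,469.11
City of Pellston: $705,460 × 0.01249 = $8,811.1954
Total = $8,253.882 + $1,509.6844 + $2,469.11 + $8,811.1954 = $21,043.8718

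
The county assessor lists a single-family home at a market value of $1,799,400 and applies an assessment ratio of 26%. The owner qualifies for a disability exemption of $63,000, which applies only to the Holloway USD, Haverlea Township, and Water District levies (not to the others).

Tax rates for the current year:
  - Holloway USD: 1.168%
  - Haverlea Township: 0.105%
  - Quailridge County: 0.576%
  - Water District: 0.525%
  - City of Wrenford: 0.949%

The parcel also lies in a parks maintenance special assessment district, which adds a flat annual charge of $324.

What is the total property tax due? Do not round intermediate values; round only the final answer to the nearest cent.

Assessed value = $1,799,400 × 0.26 = $467,844
Holloway USD: ($467,844 − $63,000) × 0.01168 = $404,844 × 0.01168 = $4,728.57792
Haverlea Township: ($467,844 − $63,000) × 0.00105 = $404,844 × 0.00105 = $425.0862
Quailridge County: $467,844 × 0.00576 = $2,694.78144
Water District: ($467,844 − $63,000) × 0.00525 = $404,844 × 0.00525 = $2,125.431
City of Wrenford: $467,844 × 0.00949 = $4,439.83956
Levies subtotal = $14,413.71612
Total = $14,413.71612 + $324 = $14,737.71612

$14,737.72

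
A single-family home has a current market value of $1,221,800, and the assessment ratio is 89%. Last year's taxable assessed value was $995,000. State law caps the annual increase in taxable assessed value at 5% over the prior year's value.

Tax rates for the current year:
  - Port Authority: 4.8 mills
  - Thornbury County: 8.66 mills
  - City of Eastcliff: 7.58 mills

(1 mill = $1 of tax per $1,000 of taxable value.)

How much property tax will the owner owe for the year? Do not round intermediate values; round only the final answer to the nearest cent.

Uncapped assessed value = $1,221,800 × 0.89 = $1,087,402
Cap limit = $995,000 × 1.05 = $1,044,750
Taxable assessed value = min($1,087,402, $1,044,750) = $1,044,750 (cap binds)
Port Authority: $1,044,750 × 0.0048 = $5,014.8
Thornbury County: $1,044,750 × 0.00866 = $9,047.535
City of Eastcliff: $1,044,750 × 0.00758 = $7,919.205
Total = $21,981.54

$21,981.54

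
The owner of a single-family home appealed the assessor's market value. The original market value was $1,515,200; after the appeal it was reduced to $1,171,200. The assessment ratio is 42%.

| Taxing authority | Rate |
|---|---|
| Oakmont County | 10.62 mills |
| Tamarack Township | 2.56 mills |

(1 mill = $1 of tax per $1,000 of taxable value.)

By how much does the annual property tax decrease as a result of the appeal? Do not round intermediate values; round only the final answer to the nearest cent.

$1,904.25

Old assessed value = $1,515,200 × 0.42 = $636,384
New assessed value = $1,171,200 × 0.42 = $491,904
Combined rate = 0.01062 + 0.00256 = 0.01318
Old tax = $636,384 × 0.01318 = $8,387.54112
New tax = $491,904 × 0.01318 = $6,483.29472
Reduction = $8,387.54112 − $6,483.29472 = $1,904.2464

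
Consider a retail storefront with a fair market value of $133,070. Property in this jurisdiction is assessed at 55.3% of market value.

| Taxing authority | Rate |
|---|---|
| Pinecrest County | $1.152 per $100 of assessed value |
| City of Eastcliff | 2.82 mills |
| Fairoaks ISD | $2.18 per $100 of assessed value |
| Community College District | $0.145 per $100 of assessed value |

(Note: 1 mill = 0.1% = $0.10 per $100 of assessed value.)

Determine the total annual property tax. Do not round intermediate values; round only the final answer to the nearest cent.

$2,766.16

Assessed value = $133,070 × 0.553 = $73,587.71
Pinecrest County: $73,587.71 × 0.01152 = $847.7304192
City of Eastcliff: $73,587.71 × 0.00282 = $207.5173422
Fairoaks ISD: $73,587.71 × 0.0218 = $1,604.212078
Community College District: $73,587.71 × 0.00145 = $106.7021795
Total = $2,766.1620189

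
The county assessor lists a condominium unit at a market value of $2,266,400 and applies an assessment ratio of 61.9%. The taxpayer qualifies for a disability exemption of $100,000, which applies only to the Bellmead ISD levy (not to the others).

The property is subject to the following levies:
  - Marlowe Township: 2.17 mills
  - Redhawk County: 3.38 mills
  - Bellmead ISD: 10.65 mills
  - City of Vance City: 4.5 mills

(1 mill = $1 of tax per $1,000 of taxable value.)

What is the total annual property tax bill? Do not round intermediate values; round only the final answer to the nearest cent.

Assessed value = $2,266,400 × 0.619 = $1,402,901.6
Marlowe Township: $1,402,901.6 × 0.00217 = $3,044.296472
Redhawk County: $1,402,901.6 × 0.00338 = $4,741.807408
Bellmead ISD: ($1,402,901.6 − $100,000) × 0.01065 = $1,302,901.6 × 0.01065 = $13,875.90204
City of Vance City: $1,402,901.6 × 0.0045 = $6,313.0572
Total = $27,975.06312

$27,975.06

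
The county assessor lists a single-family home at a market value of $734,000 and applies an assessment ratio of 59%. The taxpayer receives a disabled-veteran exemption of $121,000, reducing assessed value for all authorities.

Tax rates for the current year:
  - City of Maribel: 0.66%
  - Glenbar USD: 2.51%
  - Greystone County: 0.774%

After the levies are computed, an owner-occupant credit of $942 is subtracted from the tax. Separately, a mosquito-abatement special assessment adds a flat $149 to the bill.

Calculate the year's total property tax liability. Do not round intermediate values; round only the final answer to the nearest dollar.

$11,515

Assessed value = $734,000 × 0.59 = $433,060
Taxable value = $433,060 − $121,000 = $312,060
City of Maribel: $312,060 × 0.0066 = $2,059.596
Glenbar USD: $312,060 × 0.0251 = $7,832.706
Greystone County: $312,060 × 0.00774 = $2,415.3444
Levies subtotal = $12,307.6464
After credit = $12,307.6464 − $942 = $11,365.6464
Total = $11,365.6464 + $149 = $11,514.6464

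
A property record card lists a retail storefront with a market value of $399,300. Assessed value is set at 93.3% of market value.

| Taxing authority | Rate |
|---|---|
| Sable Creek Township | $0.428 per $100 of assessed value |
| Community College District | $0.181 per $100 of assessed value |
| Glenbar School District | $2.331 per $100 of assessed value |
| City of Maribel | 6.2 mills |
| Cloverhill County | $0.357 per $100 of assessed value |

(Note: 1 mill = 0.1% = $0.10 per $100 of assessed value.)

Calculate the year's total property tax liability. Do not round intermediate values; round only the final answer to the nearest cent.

Assessed value = $399,300 × 0.933 = $372,546.9
Sable Creek Township: $372,546.9 × 0.00428 = $1,594.500732
Community College District: $372,546.9 × 0.00181 = $674.309889
Glenbar School District: $372,546.9 × 0.02331 = $8,684.068239
City of Maribel: $372,546.9 × 0.0062 = $2,309.79078
Cloverhill County: $372,546.9 × 0.00357 = $1,329.992433
Total = $14,592.662073

$14,592.66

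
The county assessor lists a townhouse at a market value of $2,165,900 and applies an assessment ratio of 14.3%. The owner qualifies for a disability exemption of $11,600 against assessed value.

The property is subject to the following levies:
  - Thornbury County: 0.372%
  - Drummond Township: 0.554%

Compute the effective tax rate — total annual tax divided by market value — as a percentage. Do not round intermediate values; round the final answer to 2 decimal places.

Assessed value = $2,165,900 × 0.143 = $309,723.7
Taxable value = $309,723.7 − $11,600 = $298,123.7
Thornbury County: $298,123.7 × 0.00372 = $1,109.020164
Drummond Township: $298,123.7 × 0.00554 = $1,651.605298
Total tax = $2,760.625462
Effective rate = $2,760.625462 ÷ $2,165,900 = 0.13% of market value

0.13%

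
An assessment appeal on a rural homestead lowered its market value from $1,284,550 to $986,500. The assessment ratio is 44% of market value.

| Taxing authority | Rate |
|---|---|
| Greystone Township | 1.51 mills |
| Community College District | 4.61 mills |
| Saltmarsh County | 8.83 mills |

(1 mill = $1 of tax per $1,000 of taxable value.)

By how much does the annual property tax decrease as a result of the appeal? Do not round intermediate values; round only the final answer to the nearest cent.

Old assessed value = $1,284,550 × 0.44 = $565,202
New assessed value = $986,500 × 0.44 = $434,060
Combined rate = 0.00151 + 0.00461 + 0.00883 = 0.01495
Old tax = $565,202 × 0.01495 = $8,449.7699
New tax = $434,060 × 0.01495 = $6,489.197
Reduction = $8,449.7699 − $6,489.197 = $1,960.5729

$1,960.57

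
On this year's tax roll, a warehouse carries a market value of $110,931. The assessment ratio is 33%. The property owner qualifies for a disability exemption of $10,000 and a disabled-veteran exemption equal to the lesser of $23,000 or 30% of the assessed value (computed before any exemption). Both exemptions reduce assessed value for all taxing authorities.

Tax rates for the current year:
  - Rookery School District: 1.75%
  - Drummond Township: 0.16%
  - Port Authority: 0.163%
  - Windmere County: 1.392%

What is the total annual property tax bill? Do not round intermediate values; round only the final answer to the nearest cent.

Assessed value = $110,931 × 0.33 = $36,607.23
Disabled-veteran exemption = min($23,000, 30% × $36,607.23) = min($23,000, $10,982.169) = $10,982.169 (percentage binds)
Taxable value = $36,607.23 − $10,000 − $10,982.169 = $15,625.061
Rookery School District: $15,625.061 × 0.0175 = $273.4385675
Drummond Township: $15,625.061 × 0.0016 = $25.0000976
Port Authority: $15,625.061 × 0.00163 = $25.46884943
Windmere County: $15,625.061 × 0.01392 = $217.50084912
Total = $541.40836365

$541.41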